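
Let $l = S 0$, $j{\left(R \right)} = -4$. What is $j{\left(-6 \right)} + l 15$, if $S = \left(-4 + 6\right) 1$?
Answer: $-4$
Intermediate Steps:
$S = 2$ ($S = 2 \cdot 1 = 2$)
$l = 0$ ($l = 2 \cdot 0 = 0$)
$j{\left(-6 \right)} + l 15 = -4 + 0 \cdot 15 = -4 + 0 = -4$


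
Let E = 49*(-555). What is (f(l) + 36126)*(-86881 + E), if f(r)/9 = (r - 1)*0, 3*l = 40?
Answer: -4121109576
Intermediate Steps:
l = 40/3 (l = (⅓)*40 = 40/3 ≈ 13.333)
f(r) = 0 (f(r) = 9*((r - 1)*0) = 9*((-1 + r)*0) = 9*0 = 0)
E = -27195
(f(l) + 36126)*(-86881 + E) = (0 + 36126)*(-86881 - 27195) = 36126*(-114076) = -4121109576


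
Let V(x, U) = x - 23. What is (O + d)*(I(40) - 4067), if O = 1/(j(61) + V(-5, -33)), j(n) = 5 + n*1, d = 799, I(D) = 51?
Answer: -60968904/19 ≈ -3.2089e+6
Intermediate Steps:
V(x, U) = -23 + x
j(n) = 5 + n
O = 1/38 (O = 1/((5 + 61) + (-23 - 5)) = 1/(66 - 28) = 1/38 ≈ 0.026316)
(O + d)*(I(40) - 4067) = (1/38 + 799)*(51 - 4067) = (30363/38)*(-4016) = -60968904/19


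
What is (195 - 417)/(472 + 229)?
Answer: -222/701 ≈ -0.31669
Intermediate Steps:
(195 - 417)/(472 + 229) = -222/701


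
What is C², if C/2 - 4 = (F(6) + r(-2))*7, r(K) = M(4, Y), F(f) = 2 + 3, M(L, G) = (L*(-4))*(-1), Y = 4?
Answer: 91204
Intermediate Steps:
M(L, G) = 4*L (M(L, G) = -4*L*(-1) = 4*L)
F(f) = 5
r(K) = 16 (r(K) = 4*4 = 16)
C = 302 (C = 8 + 2*((5 + 16)*7) = 8 + 2*(21*7) = 8 + 2*147 = 8 + 294 = 302)
C² = 302² = 91204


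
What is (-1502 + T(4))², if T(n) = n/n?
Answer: 2253001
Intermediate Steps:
T(n) = 1
(-1502 + T(4))² = (-1502 + 1)² = (-1501)² = 2253001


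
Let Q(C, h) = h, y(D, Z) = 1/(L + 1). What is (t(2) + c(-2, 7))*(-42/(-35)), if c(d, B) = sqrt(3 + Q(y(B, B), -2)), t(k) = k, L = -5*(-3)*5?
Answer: 18/5 ≈ 3.6000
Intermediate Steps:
L = 75 (L = 15*5 = 75)
y(D, Z) = 1/76 (y(D, Z) = 1/(75 + 1) = 1/76)
c(d, B) = 1 (c(d, B) = sqrt(3 - 2) = sqrt(1) = 1)
(t(2) + c(-2, 7))*(-42/(-35)) = (2 + 1)*(-42/(-35)) = 3*(-42*(-1/35)) = 3*(6/5) = 18/5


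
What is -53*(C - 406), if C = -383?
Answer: 41817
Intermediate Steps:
-53*(C - 406) = -53*(-383 - 406) = -53*(-789) = 41817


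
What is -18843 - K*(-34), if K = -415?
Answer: -32953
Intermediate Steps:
-18843 - K*(-34) = -18843 - (-415)*(-34) = -18843 - 1*14110 = -18843 - 14110 = -32953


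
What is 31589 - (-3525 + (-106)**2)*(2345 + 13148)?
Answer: -119434934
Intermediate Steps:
31589 - (-3525 + (-106)**2)*(2345 + 13148) = 31589 - (-3525 + 11236)*15493 = 31589 - 7711*15493 = 31589 - 1*119466523 = 31589 - 119466523 = -119434934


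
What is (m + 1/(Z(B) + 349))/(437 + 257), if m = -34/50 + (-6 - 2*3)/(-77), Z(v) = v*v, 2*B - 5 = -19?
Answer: -399657/531708100 ≈ -0.00075165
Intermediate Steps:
B = -7 (B = 5/2 + (½)*(-19) = 5/2 - 19/2 = -7)
Z(v) = v²
m = -1009/1925 (m = -34*1/50 + (-6 - 6)*(-1/77) = -17/25 - 12*(-1/77) = -17/25 + 12/77 = -1009/1925 ≈ -0.52416)
(m + 1/(Z(B) + 349))/(437 + 257) = (-1009/1925 + 1/((-7)² + 349))/(437 + 257) = (-1009/1925 + 1/(49 + 349))/694 = (-1009/1925 + 1/398)*(1/694) = -399657/766150*1/694 = -399657/531708100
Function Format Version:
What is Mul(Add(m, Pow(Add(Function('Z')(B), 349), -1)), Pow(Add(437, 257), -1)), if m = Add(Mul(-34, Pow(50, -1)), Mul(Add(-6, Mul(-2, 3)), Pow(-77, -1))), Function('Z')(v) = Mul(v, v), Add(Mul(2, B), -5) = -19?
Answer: Rational(-399657, 531708100) ≈ -0.00075165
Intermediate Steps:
B = -7 (B = Add(Rational(5, 2), Mul(Rational(1, 2), -19)) = Add(Rational(5, 2), Rational(-19, 2)) = -7)
Function('Z')(v) = Pow(v, 2)
m = Rational(-1009, 1925) (m = Add(Mul(-34, Rational(1, 50)), Mul(Add(-6, -6), Rational(-1, 77))) = Add(Rational(-17, 25), Mul(-12, Rational(-1, 77))) = Add(Rational(-17, 25), Rational(12, 77)) = Rational(-1009, 1925) ≈ -0.52416)
Mul(Add(m, Pow(Add(Function('Z')(B), 349), -1)), Pow(Add(437, 257), -1)) = Mul(Add(Rational(-1009, 1925), Pow(Add(Pow(-7, 2), 349), -1)), Pow(Add(437, 257), -1)) = Mul(Add(Rational(-1009, 1925), Pow(Add(49, 349), -1)), Pow(694, -1)) = Mul(Add(Rational(-1009, 1925), Pow(398, -1)), Rational(1, 694)) = Mul(Add(Rational(-1009, 1925), Rational(1, 398)), Rational(1, 694)) = Mul(Rational(-399657, 766150), Rational(1, 694)) = Rational(-399657, 531708100)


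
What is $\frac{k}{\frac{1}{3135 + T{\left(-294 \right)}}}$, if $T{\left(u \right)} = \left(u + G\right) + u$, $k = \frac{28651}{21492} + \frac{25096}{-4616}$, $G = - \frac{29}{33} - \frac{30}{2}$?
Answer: $- \frac{4250586876479}{409229172} \approx -10387.0$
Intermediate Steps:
$G = - \frac{524}{33}$ ($G = \left(-29\right) \frac{1}{33} - 15 = - \frac{29}{33} - 15 = - \frac{524}{33} \approx -15.879$)
$k = - \frac{50888777}{12400884}$ ($k = 28651 \cdot \frac{1}{21492} + 25096 \left(- \frac{1}{4616}\right) = \frac{28651}{21492} - \frac{3137}{577} = - \frac{50888777}{12400884} \approx -4.1036$)
$T{\left(u \right)} = - \frac{524}{33} + 2 u$ ($T{\left(u \right)} = \left(u - \frac{524}{33}\right) + u = \left(- \frac{524}{33} + u\right) + u = - \frac{524}{33} + 2 u$)
$\frac{k}{\frac{1}{3135 + T{\left(-294 \right)}}} = - \frac{50888777}{12400884 \frac{1}{3135 + \left(- \frac{524}{33} + 2 \left(-294\right)\right)}} = - \frac{50888777}{12400884 \frac{1}{3135 - \frac{19928}{33}}} = - \frac{50888777}{12400884 \frac{1}{\frac{83527}{33}}} = - \frac{50888777}{12400884 \cdot \frac{33}{83527}} = \left(- \frac{50888777}{12400884}\right) \frac{83527}{33} = - \frac{4250586876479}{409229172}$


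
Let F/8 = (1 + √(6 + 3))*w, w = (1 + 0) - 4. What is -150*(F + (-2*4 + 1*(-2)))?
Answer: 15900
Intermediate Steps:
w = -3 (w = 1 - 4 = -3)
F = -96 (F = 8*((1 + √(6 + 3))*(-3)) = 8*((1 + √9)*(-3)) = 8*((1 + 3)*(-3)) = 8*(4*(-3)) = 8*(-12) = -96)
-150*(F + (-2*4 + 1*(-2))) = -150*(-96 + (-2*4 + 1*(-2))) = -150*(-96 + (-8 - 2)) = -150*(-96 - 10) = -150*(-106) = 15900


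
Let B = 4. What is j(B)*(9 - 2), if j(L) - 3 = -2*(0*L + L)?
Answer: -35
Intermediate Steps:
j(L) = 3 - 2*L (j(L) = 3 - 2*(0*L + L) = 3 - 2*(0 + L) = 3 - 2*L)
j(B)*(9 - 2) = (3 - 2*4)*(9 - 2) = (3 - 8)*7 = -5*7 = -35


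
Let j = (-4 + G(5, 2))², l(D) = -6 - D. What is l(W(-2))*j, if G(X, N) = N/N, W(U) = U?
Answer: -36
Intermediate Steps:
G(X, N) = 1
j = 9 (j = (-4 + 1)² = (-3)² = 9)
l(W(-2))*j = (-6 - 1*(-2))*9 = (-6 + 2)*9 = -4*9 = -36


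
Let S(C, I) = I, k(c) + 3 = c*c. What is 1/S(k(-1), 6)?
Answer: ⅙ ≈ 0.16667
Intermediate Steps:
k(c) = -3 + c² (k(c) = -3 + c*c = -3 + c²)
1/S(k(-1), 6) = 1/6 = ⅙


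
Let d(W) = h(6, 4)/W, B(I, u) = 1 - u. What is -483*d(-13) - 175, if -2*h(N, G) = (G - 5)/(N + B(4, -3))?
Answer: -45017/260 ≈ -173.14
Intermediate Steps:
h(N, G) = -(-5 + G)/(2*(4 + N)) (h(N, G) = -(G - 5)/(2*(N + (1 - 1*(-3)))) = -(-5 + G)/(2*(N + (1 + 3))) = -(-5 + G)/(2*(N + 4)) = -(-5 + G)/(2*(4 + N)))
d(W) = 1/(20*W) (d(W) = ((5 - 1*4)/(2*(4 + 6)))/W = ((1/2)*(5 - 4)/10)/W = ((1/2)*(1/10)*1)/W = 1/(20*W))
-483*d(-13) - 175 = -483/(20*(-13)) - 175 = -483*(-1)/(20*13) - 175 = -483*(-1/260) - 175 = 483/260 - 175 = -45017/260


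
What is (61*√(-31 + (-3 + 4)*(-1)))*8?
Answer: 1952*I*√2 ≈ 2760.5*I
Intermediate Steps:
(61*√(-31 + (-3 + 4)*(-1)))*8 = (61*√(-31 + 1*(-1)))*8 = (61*√(-31 - 1))*8 = (61*√(-32))*8 = (61*(4*I*√2))*8 = (244*I*√2)*8 = 1952*I*√2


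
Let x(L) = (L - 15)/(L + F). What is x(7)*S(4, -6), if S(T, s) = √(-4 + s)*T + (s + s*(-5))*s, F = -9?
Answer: -576 + 16*I*√10 ≈ -576.0 + 50.596*I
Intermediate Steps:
x(L) = (-15 + L)/(-9 + L) (x(L) = (L - 15)/(L - 9) = (-15 + L)/(-9 + L))
S(T, s) = -4*s² + T*√(-4 + s) (S(T, s) = T*√(-4 + s) + (s - 5*s)*s = T*√(-4 + s) + (-4*s)*s = T*√(-4 + s) - 4*s² = -4*s² + T*√(-4 + s))
x(7)*S(4, -6) = ((-15 + 7)/(-9 + 7))*(-4*(-6)² + 4*√(-4 - 6)) = (-8/(-2))*(-4*36 + 4*√(-10)) = (-½*(-8))*(-144 + 4*(I*√10)) = 4*(-144 + 4*I*√10) = -576 + 16*I*√10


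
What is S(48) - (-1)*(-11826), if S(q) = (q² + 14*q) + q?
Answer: -8802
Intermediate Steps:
S(q) = q² + 15*q
S(48) - (-1)*(-11826) = 48*(15 + 48) - (-1)*(-11826) = 48*63 - 1*11826 = 3024 - 11826 = -8802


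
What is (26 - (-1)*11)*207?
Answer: 7659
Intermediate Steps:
(26 - (-1)*11)*207 = (26 - 1*(-11))*207 = (26 + 11)*207 = 37*207 = 7659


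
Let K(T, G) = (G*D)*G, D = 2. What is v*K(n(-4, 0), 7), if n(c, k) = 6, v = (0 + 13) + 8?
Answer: 2058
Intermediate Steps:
v = 21 (v = 13 + 8 = 21)
K(T, G) = 2*G² (K(T, G) = (G*2)*G = (2*G)*G = 2*G²)
v*K(n(-4, 0), 7) = 21*(2*7²) = 21*(2*49) = 21*98 = 2058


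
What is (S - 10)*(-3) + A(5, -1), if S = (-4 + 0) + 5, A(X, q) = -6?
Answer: 21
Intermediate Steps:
S = 1 (S = -4 + 5 = 1)
(S - 10)*(-3) + A(5, -1) = (1 - 10)*(-3) - 6 = -9*(-3) - 6 = 27 - 6 = 21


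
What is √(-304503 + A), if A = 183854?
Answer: I*√120649 ≈ 347.35*I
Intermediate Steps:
√(-304503 + A) = √(-304503 + 183854) = √(-120649) = I*√120649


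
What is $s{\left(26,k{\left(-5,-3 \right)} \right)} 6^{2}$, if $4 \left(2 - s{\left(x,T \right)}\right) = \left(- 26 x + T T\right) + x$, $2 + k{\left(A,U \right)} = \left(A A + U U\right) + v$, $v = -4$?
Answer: $-1134$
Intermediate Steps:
$k{\left(A,U \right)} = -6 + A^{2} + U^{2}$ ($k{\left(A,U \right)} = -2 - \left(4 - A A - U U\right) = -2 - \left(4 - A^{2} - U^{2}\right) = -2 + \left(-4 + A^{2} + U^{2}\right) = -6 + A^{2} + U^{2}$)
$s{\left(x,T \right)} = 2 - \frac{T^{2}}{4} + \frac{25 x}{4}$ ($s{\left(x,T \right)} = 2 - \frac{\left(- 26 x + T T\right) + x}{4} = 2 - \frac{\left(- 26 x + T^{2}\right) + x}{4} = 2 - \frac{\left(T^{2} - 26 x\right) + x}{4} = 2 - \frac{T^{2} - 25 x}{4} = 2 - \left(- \frac{25 x}{4} + \frac{T^{2}}{4}\right) = 2 - \frac{T^{2}}{4} + \frac{25 x}{4}$)
$s{\left(26,k{\left(-5,-3 \right)} \right)} 6^{2} = \left(2 - \frac{\left(-6 + \left(-5\right)^{2} + \left(-3\right)^{2}\right)^{2}}{4} + \frac{25}{4} \cdot 26\right) 6^{2} = \left(2 - \frac{\left(-6 + 25 + 9\right)^{2}}{4} + \frac{325}{2}\right) 36 = \left(2 - \frac{28^{2}}{4} + \frac{325}{2}\right) 36 = \left(2 - 196 + \frac{325}{2}\right) 36 = \left(- \frac{63}{2}\right) 36 = -1134$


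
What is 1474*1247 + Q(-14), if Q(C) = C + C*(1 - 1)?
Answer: 1838064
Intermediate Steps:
Q(C) = C (Q(C) = C + C*0 = C + 0 = C)
1474*1247 + Q(-14) = 1474*1247 - 14 = 1838078 - 14 = 1838064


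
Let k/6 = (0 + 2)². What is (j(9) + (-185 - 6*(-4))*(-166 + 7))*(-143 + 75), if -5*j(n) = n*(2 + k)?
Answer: -8687748/5 ≈ -1.7376e+6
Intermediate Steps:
k = 24 (k = 6*(0 + 2)² = 6*2² = 6*4 = 24)
j(n) = -26*n/5 (j(n) = -n*(2 + 24)/5 = -n*26/5 = -26*n/5)
(j(9) + (-185 - 6*(-4))*(-166 + 7))*(-143 + 75) = (-26/5*9 + (-185 - 6*(-4))*(-166 + 7))*(-143 + 75) = (-234/5 + (-185 + 24)*(-159))*(-68) = (-234/5 - 161*(-159))*(-68) = (-234/5 + 25599)*(-68) = (127761/5)*(-68) = -8687748/5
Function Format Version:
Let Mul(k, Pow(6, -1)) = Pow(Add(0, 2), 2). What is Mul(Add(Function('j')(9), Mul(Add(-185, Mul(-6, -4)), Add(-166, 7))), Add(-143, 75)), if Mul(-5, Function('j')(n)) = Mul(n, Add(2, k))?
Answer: Rational(-8687748, 5) ≈ -1.7376e+6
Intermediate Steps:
k = 24 (k = Mul(6, Pow(Add(0, 2), 2)) = Mul(6, Pow(2, 2)) = Mul(6, 4) = 24)
Function('j')(n) = Mul(Rational(-26, 5), n) (Function('j')(n) = Mul(Rational(-1, 5), Mul(n, Add(2, 24))) = Mul(Rational(-1, 5), Mul(n, 26)) = Mul(Rational(-1, 5), Mul(26, n)) = Mul(Rational(-26, 5), n))
Mul(Add(Function('j')(9), Mul(Add(-185, Mul(-6, -4)), Add(-166, 7))), Add(-143, 75)) = Mul(Add(Mul(Rational(-26, 5), 9), Mul(Add(-185, Mul(-6, -4)), Add(-166, 7))), Add(-143, 75)) = Mul(Add(Rational(-234, 5), Mul(Add(-185, 24), -159)), -68) = Mul(Add(Rational(-234, 5), Mul(-161, -159)), -68) = Mul(Add(Rational(-234, 5), 25599), -68) = Mul(Rational(127761, 5), -68) = Rational(-8687748, 5)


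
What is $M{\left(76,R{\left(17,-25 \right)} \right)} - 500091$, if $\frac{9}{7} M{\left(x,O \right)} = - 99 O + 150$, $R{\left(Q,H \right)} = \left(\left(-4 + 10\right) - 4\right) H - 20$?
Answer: $- \frac{1483753}{3} \approx -4.9458 \cdot 10^{5}$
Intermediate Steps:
$R{\left(Q,H \right)} = -20 + 2 H$ ($R{\left(Q,H \right)} = \left(6 - 4\right) H - 20 = 2 H - 20 = -20 + 2 H$)
$M{\left(x,O \right)} = \frac{350}{3} - 77 O$ ($M{\left(x,O \right)} = \frac{7 \left(- 99 O + 150\right)}{9} = \frac{7 \left(150 - 99 O\right)}{9} = \frac{350}{3} - 77 O$)
$M{\left(76,R{\left(17,-25 \right)} \right)} - 500091 = \left(\frac{350}{3} - 77 \left(-20 + 2 \left(-25\right)\right)\right) - 500091 = \left(\frac{350}{3} - 77 \left(-20 - 50\right)\right) - 500091 = \left(\frac{350}{3} - -5390\right) - 500091 = \left(\frac{350}{3} + 5390\right) - 500091 = \frac{16520}{3} - 500091 = - \frac{1483753}{3}$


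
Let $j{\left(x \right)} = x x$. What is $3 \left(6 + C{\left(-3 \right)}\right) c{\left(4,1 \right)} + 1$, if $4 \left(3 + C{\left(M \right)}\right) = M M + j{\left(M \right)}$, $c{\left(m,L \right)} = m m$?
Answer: $361$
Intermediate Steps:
$j{\left(x \right)} = x^{2}$
$c{\left(m,L \right)} = m^{2}$
$C{\left(M \right)} = -3 + \frac{M^{2}}{2}$ ($C{\left(M \right)} = -3 + \frac{M M + M^{2}}{4} = -3 + \frac{M^{2} + M^{2}}{4} = -3 + \frac{2 M^{2}}{4} = -3 + \frac{M^{2}}{2}$)
$3 \left(6 + C{\left(-3 \right)}\right) c{\left(4,1 \right)} + 1 = 3 \left(6 - \left(3 - \frac{\left(-3\right)^{2}}{2}\right)\right) 4^{2} + 1 = 3 \left(6 + \left(-3 + \frac{1}{2} \cdot 9\right)\right) 16 + 1 = 3 \left(6 + \left(-3 + \frac{9}{2}\right)\right) 16 + 1 = 3 \left(6 + \frac{3}{2}\right) 16 + 1 = 3 \cdot \frac{15}{2} \cdot 16 + 1 = \frac{45}{2} \cdot 16 + 1 = 360 + 1 = 361$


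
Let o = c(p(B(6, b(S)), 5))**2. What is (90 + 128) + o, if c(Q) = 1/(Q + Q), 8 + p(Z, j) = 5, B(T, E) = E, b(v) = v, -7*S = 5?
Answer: 7849/36 ≈ 218.03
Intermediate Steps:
S = -5/7 (S = -1/7*5 = -5/7 ≈ -0.71429)
p(Z, j) = -3 (p(Z, j) = -8 + 5 = -3)
c(Q) = 1/(2*Q)
o = 1/36 (o = ((1/2)/(-3))**2 = ((1/2)*(-1/3))**2 = (-1/6)**2 = 1/36 ≈ 0.027778)
(90 + 128) + o = (90 + 128) + 1/36 = 218 + 1/36 = 7849/36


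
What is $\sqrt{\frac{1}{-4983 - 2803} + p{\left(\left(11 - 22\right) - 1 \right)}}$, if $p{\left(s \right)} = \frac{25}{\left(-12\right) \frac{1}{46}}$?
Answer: $\frac{i \sqrt{13071592281}}{11679} \approx 9.7895 i$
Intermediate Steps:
$p{\left(s \right)} = - \frac{575}{6}$ ($p{\left(s \right)} = \frac{25}{\left(-12\right) \frac{1}{46}} = \frac{25}{- \frac{6}{23}} = 25 \left(- \frac{23}{6}\right) = - \frac{575}{6}$)
$\sqrt{\frac{1}{-4983 - 2803} + p{\left(\left(11 - 22\right) - 1 \right)}} = \sqrt{\frac{1}{-4983 - 2803} - \frac{575}{6}} = \sqrt{\frac{1}{-7786} - \frac{575}{6}} = \sqrt{- \frac{1}{7786} - \frac{575}{6}} = \sqrt{- \frac{1119239}{11679}} = \frac{i \sqrt{13071592281}}{11679}$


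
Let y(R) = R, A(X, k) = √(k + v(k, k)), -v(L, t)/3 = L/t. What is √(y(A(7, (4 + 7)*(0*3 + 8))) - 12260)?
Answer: √(-12260 + √85) ≈ 110.68*I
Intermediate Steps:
v(L, t) = -3*L/t
A(X, k) = √(-3 + k) (A(X, k) = √(k - 3*k/k) = √(k - 3) = √(-3 + k))
√(y(A(7, (4 + 7)*(0*3 + 8))) - 12260) = √(√(-3 + (4 + 7)*(0*3 + 8)) - 12260) = √(√(-3 + 11*(0 + 8)) - 12260) = √(√(-3 + 11*8) - 12260) = √(√(-3 + 88) - 12260) = √(√85 - 12260) = √(-12260 + √85)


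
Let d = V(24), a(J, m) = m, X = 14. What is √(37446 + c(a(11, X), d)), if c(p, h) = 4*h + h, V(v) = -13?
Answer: √37381 ≈ 193.34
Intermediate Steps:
d = -13
c(p, h) = 5*h
√(37446 + c(a(11, X), d)) = √(37446 + 5*(-13)) = √(37446 - 65) = √37381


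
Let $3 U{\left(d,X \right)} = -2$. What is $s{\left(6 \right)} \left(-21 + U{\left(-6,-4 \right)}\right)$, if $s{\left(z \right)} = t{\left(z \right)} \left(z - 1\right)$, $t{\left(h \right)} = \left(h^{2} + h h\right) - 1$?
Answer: $- \frac{23075}{3} \approx -7691.7$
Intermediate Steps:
$t{\left(h \right)} = -1 + 2 h^{2}$ ($t{\left(h \right)} = \left(h^{2} + h^{2}\right) - 1 = 2 h^{2} - 1 = -1 + 2 h^{2}$)
$s{\left(z \right)} = \left(-1 + z\right) \left(-1 + 2 z^{2}\right)$ ($s{\left(z \right)} = \left(-1 + 2 z^{2}\right) \left(z - 1\right) = \left(-1 + 2 z^{2}\right) \left(-1 + z\right) = \left(-1 + z\right) \left(-1 + 2 z^{2}\right)$)
$U{\left(d,X \right)} = - \frac{2}{3}$ ($U{\left(d,X \right)} = \frac{1}{3} \left(-2\right) = - \frac{2}{3}$)
$s{\left(6 \right)} \left(-21 + U{\left(-6,-4 \right)}\right) = \left(-1 + 6\right) \left(-1 + 2 \cdot 6^{2}\right) \left(-21 - \frac{2}{3}\right) = 5 \left(-1 + 2 \cdot 36\right) \left(- \frac{65}{3}\right) = 5 \left(-1 + 72\right) \left(- \frac{65}{3}\right) = 5 \cdot 71 \left(- \frac{65}{3}\right) = 355 \left(- \frac{65}{3}\right) = - \frac{23075}{3}$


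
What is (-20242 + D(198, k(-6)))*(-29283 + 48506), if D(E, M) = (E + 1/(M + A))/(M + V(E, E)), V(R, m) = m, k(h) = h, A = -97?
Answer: -7694686224977/19776 ≈ -3.8909e+8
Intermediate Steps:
D(E, M) = (E + 1/(-97 + M))/(E + M) (D(E, M) = (E + 1/(M - 97))/(M + E) = (E + 1/(-97 + M))/(E + M))
(-20242 + D(198, k(-6)))*(-29283 + 48506) = (-20242 + (1 - 97*198 + 198*(-6))/((-6)**2 - 97*198 - 97*(-6) + 198*(-6)))*(-29283 + 48506) = (-20242 + (1 - 19206 - 1188)/(36 - 19206 + 582 - 1188))*19223 = (-20242 - 20393/(-19776))*19223 = (-20242 - 1/19776*(-20393))*19223 = (-20242 + 20393/19776)*19223 = -400285399/19776*19223 = -7694686224977/19776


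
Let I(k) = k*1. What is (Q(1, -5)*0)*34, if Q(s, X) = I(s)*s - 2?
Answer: 0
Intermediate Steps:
I(k) = k
Q(s, X) = -2 + s**2 (Q(s, X) = s*s - 2 = s**2 - 2 = -2 + s**2)
(Q(1, -5)*0)*34 = ((-2 + 1**2)*0)*34 = ((-2 + 1)*0)*34 = -1*0*34 = 0*34 = 0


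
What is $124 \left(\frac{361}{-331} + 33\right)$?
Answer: $\frac{1309688}{331} \approx 3956.8$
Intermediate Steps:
$124 \left(\frac{361}{-331} + 33\right) = 124 \left(361 \left(- \frac{1}{331}\right) + 33\right) = 124 \left(- \frac{361}{331} + 33\right) = 124 \cdot \frac{10562}{331} = \frac{1309688}{331}$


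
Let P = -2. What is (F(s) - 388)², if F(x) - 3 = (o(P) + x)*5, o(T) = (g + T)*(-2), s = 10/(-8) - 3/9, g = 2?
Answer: 22231225/144 ≈ 1.5438e+5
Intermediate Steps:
s = -19/12 (s = 10*(-⅛) - 3*⅑ = -5/4 - ⅓ = -19/12 ≈ -1.5833)
o(T) = -4 - 2*T (o(T) = (2 + T)*(-2) = -4 - 2*T)
F(x) = 3 + 5*x (F(x) = 3 + ((-4 - 2*(-2)) + x)*5 = 3 + ((-4 + 4) + x)*5 = 3 + (0 + x)*5 = 3 + x*5 = 3 + 5*x)
(F(s) - 388)² = ((3 + 5*(-19/12)) - 388)² = ((3 - 95/12) - 388)² = (-59/12 - 388)² = (-4715/12)² = 22231225/144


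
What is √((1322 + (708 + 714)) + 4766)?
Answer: √7510 ≈ 86.660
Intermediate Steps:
√((1322 + (708 + 714)) + 4766) = √((1322 + 1422) + 4766) = √(2744 + 4766) = √7510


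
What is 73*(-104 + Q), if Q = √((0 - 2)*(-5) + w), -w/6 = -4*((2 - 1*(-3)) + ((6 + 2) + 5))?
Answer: -7592 + 73*√442 ≈ -6057.3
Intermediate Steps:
w = 432 (w = -(-24)*((2 - 1*(-3)) + ((6 + 2) + 5)) = -(-24)*((2 + 3) + (8 + 5)) = -(-24)*(5 + 13) = -(-24)*18 = -6*(-72) = 432)
Q = √442 (Q = √((0 - 2)*(-5) + 432) = √(-2*(-5) + 432) = √(10 + 432) = √442 ≈ 21.024)
73*(-104 + Q) = 73*(-104 + √442) = -7592 + 73*√442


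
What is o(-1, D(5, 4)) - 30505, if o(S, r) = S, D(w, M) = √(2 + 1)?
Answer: -30506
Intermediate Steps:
D(w, M) = √3
o(-1, D(5, 4)) - 30505 = -1 - 30505 = -30506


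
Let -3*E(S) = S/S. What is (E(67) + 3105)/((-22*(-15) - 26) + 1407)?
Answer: 9314/5133 ≈ 1.8145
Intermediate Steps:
E(S) = -⅓ (E(S) = -S/(3*S) = -⅓*1 = -⅓)
(E(67) + 3105)/((-22*(-15) - 26) + 1407) = (-⅓ + 3105)/((-22*(-15) - 26) + 1407) = 9314/(3*((330 - 26) + 1407)) = 9314/(3*(304 + 1407)) = (9314/3)/1711 = (9314/3)*(1/1711) = 9314/5133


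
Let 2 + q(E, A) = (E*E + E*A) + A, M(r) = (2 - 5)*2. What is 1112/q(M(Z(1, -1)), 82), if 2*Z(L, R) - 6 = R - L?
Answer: -139/47 ≈ -2.9574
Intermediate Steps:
Z(L, R) = 3 + R/2 - L/2 (Z(L, R) = 3 + (R - L)/2 = 3 + (R/2 - L/2) = 3 + R/2 - L/2)
M(r) = -6 (M(r) = -3*2 = -6)
q(E, A) = -2 + A + E**2 + A*E (q(E, A) = -2 + ((E*E + E*A) + A) = -2 + ((E**2 + A*E) + A) = -2 + (A + E**2 + A*E) = -2 + A + E**2 + A*E)
1112/q(M(Z(1, -1)), 82) = 1112/(-2 + 82 + (-6)**2 + 82*(-6)) = 1112/(-2 + 82 + 36 - 492) = 1112/(-376) = 1112*(-1/376) = -139/47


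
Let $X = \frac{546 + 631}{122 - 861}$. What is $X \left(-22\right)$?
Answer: $\frac{25894}{739} \approx 35.039$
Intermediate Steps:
$X = - \frac{1177}{739}$ ($X = \frac{1177}{-739} = 1177 \left(- \frac{1}{739}\right) = - \frac{1177}{739} \approx -1.5927$)
$X \left(-22\right) = \left(- \frac{1177}{739}\right) \left(-22\right) = \frac{25894}{739}$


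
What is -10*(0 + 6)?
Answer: -60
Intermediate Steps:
-10*(0 + 6) = -10*6 = -60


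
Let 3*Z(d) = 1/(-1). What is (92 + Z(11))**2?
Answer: 75625/9 ≈ 8402.8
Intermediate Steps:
Z(d) = -1/3 (Z(d) = (1/3)/(-1) = (1/3)*(-1) = -1/3)
(92 + Z(11))**2 = (92 - 1/3)**2 = (275/3)**2 = 75625/9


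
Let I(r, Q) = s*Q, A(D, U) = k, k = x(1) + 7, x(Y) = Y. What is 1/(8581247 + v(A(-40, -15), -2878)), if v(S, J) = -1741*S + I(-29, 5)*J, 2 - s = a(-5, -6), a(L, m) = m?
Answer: 1/8452199 ≈ 1.1831e-7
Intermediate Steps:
k = 8 (k = 1 + 7 = 8)
A(D, U) = 8
s = 8 (s = 2 - 1*(-6) = 2 + 6 = 8)
I(r, Q) = 8*Q
v(S, J) = -1741*S + 40*J (v(S, J) = -1741*S + (8*5)*J = -1741*S + 40*J)
1/(8581247 + v(A(-40, -15), -2878)) = 1/(8581247 + (-1741*8 + 40*(-2878))) = 1/(8581247 + (-13928 - 115120)) = 1/(8581247 - 129048) = 1/8452199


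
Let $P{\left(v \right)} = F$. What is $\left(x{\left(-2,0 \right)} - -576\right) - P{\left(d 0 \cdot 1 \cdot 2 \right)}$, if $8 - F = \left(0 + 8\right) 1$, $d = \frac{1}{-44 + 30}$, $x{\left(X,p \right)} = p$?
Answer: $576$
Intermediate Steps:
$d = - \frac{1}{14}$ ($d = \frac{1}{-14} = - \frac{1}{14} \approx -0.071429$)
$F = 0$ ($F = 8 - \left(0 + 8\right) 1 = 8 - 8 \cdot 1 = 8 - 8 = 0$)
$P{\left(v \right)} = 0$
$\left(x{\left(-2,0 \right)} - -576\right) - P{\left(d 0 \cdot 1 \cdot 2 \right)} = \left(0 - -576\right) - 0 = \left(0 + 576\right) + 0 = 576 + 0 = 576$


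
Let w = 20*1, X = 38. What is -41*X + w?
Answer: -1538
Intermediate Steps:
w = 20
-41*X + w = -41*38 + 20 = -1558 + 20 = -1538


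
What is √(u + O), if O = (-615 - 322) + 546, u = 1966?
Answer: 15*√7 ≈ 39.686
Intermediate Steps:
O = -391 (O = -937 + 546 = -391)
√(u + O) = √(1966 - 391) = √1575 = 15*√7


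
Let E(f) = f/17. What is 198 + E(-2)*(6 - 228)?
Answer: 3810/17 ≈ 224.12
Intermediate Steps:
E(f) = f/17 (E(f) = f*(1/17) = f/17)
198 + E(-2)*(6 - 228) = 198 + ((1/17)*(-2))*(6 - 228) = 198 - 2/17*(-222) = 198 + 444/17 = 3810/17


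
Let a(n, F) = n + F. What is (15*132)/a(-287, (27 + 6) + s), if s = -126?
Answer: -99/19 ≈ -5.2105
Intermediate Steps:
a(n, F) = F + n
(15*132)/a(-287, (27 + 6) + s) = (15*132)/(((27 + 6) - 126) - 287) = 1980/((33 - 126) - 287) = 1980/(-93 - 287) = 1980/(-380) = 1980*(-1/380) = -99/19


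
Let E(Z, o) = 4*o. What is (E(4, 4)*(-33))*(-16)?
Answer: 8448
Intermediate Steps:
(E(4, 4)*(-33))*(-16) = ((4*4)*(-33))*(-16) = (16*(-33))*(-16) = -528*(-16) = 8448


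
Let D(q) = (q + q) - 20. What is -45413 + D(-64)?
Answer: -45561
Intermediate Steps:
D(q) = -20 + 2*q (D(q) = 2*q - 20 = -20 + 2*q)
-45413 + D(-64) = -45413 + (-20 + 2*(-64)) = -45413 + (-20 - 128) = -45413 - 148 = -45561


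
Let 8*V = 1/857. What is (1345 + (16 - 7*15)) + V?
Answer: 8611137/6856 ≈ 1256.0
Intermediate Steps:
V = 1/6856 (V = (⅛)/857 = (⅛)*(1/857) = 1/6856 ≈ 0.00014586)
(1345 + (16 - 7*15)) + V = (1345 + (16 - 7*15)) + 1/6856 = (1345 + (16 - 105)) + 1/6856 = (1345 - 89) + 1/6856 = 1256 + 1/6856 = 8611137/6856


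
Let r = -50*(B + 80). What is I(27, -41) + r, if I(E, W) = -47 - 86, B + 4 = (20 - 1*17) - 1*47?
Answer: -1733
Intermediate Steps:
B = -48 (B = -4 + ((20 - 1*17) - 1*47) = -4 + ((20 - 17) - 47) = -4 + (3 - 47) = -4 - 44 = -48)
I(E, W) = -133
r = -1600 (r = -50*(-48 + 80) = -50*32 = -1600)
I(27, -41) + r = -133 - 1600 = -1733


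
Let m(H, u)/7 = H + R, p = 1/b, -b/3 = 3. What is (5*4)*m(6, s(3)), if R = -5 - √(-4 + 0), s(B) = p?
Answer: 140 - 280*I ≈ 140.0 - 280.0*I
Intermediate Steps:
b = -9 (b = -3*3 = -9)
p = -⅑ (p = 1/(-9) = -⅑ ≈ -0.11111)
s(B) = -⅑
R = -5 - 2*I (R = -5 - √(-4) = -5 - 2*I ≈ -5.0 - 2.0*I)
m(H, u) = -35 - 14*I + 7*H (m(H, u) = 7*(H + (-5 - 2*I)) = 7*(-5 + H - 2*I) = -35 - 14*I + 7*H)
(5*4)*m(6, s(3)) = (5*4)*(-35 - 14*I + 7*6) = 20*(-35 - 14*I + 42) = 20*(7 - 14*I) = 140 - 280*I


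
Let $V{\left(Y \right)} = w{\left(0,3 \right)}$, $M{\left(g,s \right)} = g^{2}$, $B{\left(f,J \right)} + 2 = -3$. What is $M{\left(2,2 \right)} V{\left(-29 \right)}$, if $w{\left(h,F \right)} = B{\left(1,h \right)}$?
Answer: $-20$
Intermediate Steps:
$B{\left(f,J \right)} = -5$ ($B{\left(f,J \right)} = -2 - 3 = -5$)
$w{\left(h,F \right)} = -5$
$V{\left(Y \right)} = -5$
$M{\left(2,2 \right)} V{\left(-29 \right)} = 2^{2} \left(-5\right) = 4 \left(-5\right) = -20$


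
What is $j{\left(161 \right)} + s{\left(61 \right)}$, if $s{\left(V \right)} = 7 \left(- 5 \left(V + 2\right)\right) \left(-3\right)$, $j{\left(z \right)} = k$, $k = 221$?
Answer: $6836$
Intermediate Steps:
$j{\left(z \right)} = 221$
$s{\left(V \right)} = 210 + 105 V$ ($s{\left(V \right)} = 7 \left(- 5 \left(2 + V\right)\right) \left(-3\right) = 7 \left(-10 - 5 V\right) \left(-3\right) = \left(-70 - 35 V\right) \left(-3\right) = 210 + 105 V$)
$j{\left(161 \right)} + s{\left(61 \right)} = 221 + \left(210 + 105 \cdot 61\right) = 221 + \left(210 + 6405\right) = 221 + 6615 = 6836$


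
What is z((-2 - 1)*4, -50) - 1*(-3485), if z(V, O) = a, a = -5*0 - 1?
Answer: 3484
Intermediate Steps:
a = -1 (a = 0 - 1 = -1)
z(V, O) = -1
z((-2 - 1)*4, -50) - 1*(-3485) = -1 - 1*(-3485) = -1 + 3485 = 3484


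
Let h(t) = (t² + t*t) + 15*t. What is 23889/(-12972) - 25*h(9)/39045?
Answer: -22868069/11255372 ≈ -2.0317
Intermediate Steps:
h(t) = 2*t² + 15*t (h(t) = (t² + t²) + 15*t = 2*t² + 15*t)
23889/(-12972) - 25*h(9)/39045 = 23889/(-12972) - 225*(15 + 2*9)/39045 = 23889*(-1/12972) - 225*(15 + 18)*(1/39045) = -7963/4324 - 225*33*(1/39045) = -7963/4324 - 25*297*(1/39045) = -7963/4324 - 7425*1/39045 = -7963/4324 - 495/2603 = -22868069/11255372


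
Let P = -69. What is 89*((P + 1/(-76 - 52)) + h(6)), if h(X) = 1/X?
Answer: -2352715/384 ≈ -6126.9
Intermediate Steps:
89*((P + 1/(-76 - 52)) + h(6)) = 89*((-69 + 1/(-76 - 52)) + 1/6) = 89*((-69 + 1/(-128)) + 1/6) = 89*((-69 - 1/128) + 1/6) = 89*(-8833/128 + 1/6) = 89*(-26435/384) = -2352715/384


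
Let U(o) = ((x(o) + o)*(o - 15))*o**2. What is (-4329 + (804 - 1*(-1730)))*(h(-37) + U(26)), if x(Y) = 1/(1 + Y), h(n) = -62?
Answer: -9380372030/27 ≈ -3.4742e+8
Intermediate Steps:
U(o) = o**2*(-15 + o)*(o + 1/(1 + o)) (U(o) = ((1/(1 + o) + o)*(o - 15))*o**2 = ((o + 1/(1 + o))*(-15 + o))*o**2 = ((-15 + o)*(o + 1/(1 + o)))*o**2 = o**2*(-15 + o)*(o + 1/(1 + o)))
(-4329 + (804 - 1*(-1730)))*(h(-37) + U(26)) = (-4329 + (804 - 1*(-1730)))*(-62 + 26**2*(-15 + 26 + 26*(1 + 26)*(-15 + 26))/(1 + 26)) = (-4329 + (804 + 1730))*(-62 + 676*(-15 + 26 + 26*27*11)/27) = (-4329 + 2534)*(-62 + 676*(1/27)*(-15 + 26 + 7722)) = -1795*(-62 + 676*(1/27)*7733) = -1795*(-62 + 5227508/27) = -1795*5225834/27 = -9380372030/27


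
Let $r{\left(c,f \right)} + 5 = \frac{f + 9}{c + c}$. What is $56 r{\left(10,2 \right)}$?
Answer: $- \frac{1246}{5} \approx -249.2$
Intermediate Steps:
$r{\left(c,f \right)} = -5 + \frac{9 + f}{2 c}$ ($r{\left(c,f \right)} = -5 + \frac{f + 9}{c + c} = -5 + \frac{9 + f}{2 c}$)
$56 r{\left(10,2 \right)} = 56 \frac{9 + 2 - 100}{2 \cdot 10} = 56 \cdot \frac{1}{2} \cdot \frac{1}{10} \left(9 + 2 - 100\right) = 56 \cdot \frac{1}{2} \cdot \frac{1}{10} \left(-89\right) = 56 \left(- \frac{89}{20}\right) = - \frac{1246}{5}$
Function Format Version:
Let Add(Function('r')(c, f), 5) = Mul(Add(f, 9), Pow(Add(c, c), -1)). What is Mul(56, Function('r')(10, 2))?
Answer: Rational(-1246, 5) ≈ -249.20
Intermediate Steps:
Function('r')(c, f) = Add(-5, Mul(Rational(1, 2), Pow(c, -1), Add(9, f))) (Function('r')(c, f) = Add(-5, Mul(Add(f, 9), Pow(Add(c, c), -1))) = Add(-5, Mul(Add(9, f), Pow(Mul(2, c), -1))) = Add(-5, Mul(Add(9, f), Mul(Rational(1, 2), Pow(c, -1)))) = Add(-5, Mul(Rational(1, 2), Pow(c, -1), Add(9, f))))
Mul(56, Function('r')(10, 2)) = Mul(56, Mul(Rational(1, 2), Pow(10, -1), Add(9, 2, Mul(-10, 10)))) = Mul(56, Mul(Rational(1, 2), Rational(1, 10), Add(9, 2, -100))) = Mul(56, Mul(Rational(1, 2), Rational(1, 10), -89)) = Mul(56, Rational(-89, 20)) = Rational(-1246, 5)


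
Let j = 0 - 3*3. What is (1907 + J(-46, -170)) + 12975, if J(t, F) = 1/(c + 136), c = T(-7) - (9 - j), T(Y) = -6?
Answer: 1666785/112 ≈ 14882.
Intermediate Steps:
j = -9 (j = 0 - 9 = -9)
c = -24 (c = -6 - (9 - 1*(-9)) = -6 - (9 + 9) = -6 - 1*18 = -6 - 18 = -24)
J(t, F) = 1/112 (J(t, F) = 1/(-24 + 136) = 1/112)
(1907 + J(-46, -170)) + 12975 = (1907 + 1/112) + 12975 = 213585/112 + 12975 = 1666785/112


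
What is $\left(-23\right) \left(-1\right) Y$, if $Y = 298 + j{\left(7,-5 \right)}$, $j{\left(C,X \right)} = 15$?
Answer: $7199$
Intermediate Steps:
$Y = 313$ ($Y = 298 + 15 = 313$)
$\left(-23\right) \left(-1\right) Y = \left(-23\right) \left(-1\right) 313 = 23 \cdot 313 = 7199$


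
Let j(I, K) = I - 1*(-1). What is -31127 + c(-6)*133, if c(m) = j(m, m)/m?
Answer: -186097/6 ≈ -31016.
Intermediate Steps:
j(I, K) = 1 + I (j(I, K) = I + 1 = 1 + I)
c(m) = (1 + m)/m
-31127 + c(-6)*133 = -31127 + ((1 - 6)/(-6))*133 = -31127 - ⅙*(-5)*133 = -31127 + (⅚)*133 = -31127 + 665/6 = -186097/6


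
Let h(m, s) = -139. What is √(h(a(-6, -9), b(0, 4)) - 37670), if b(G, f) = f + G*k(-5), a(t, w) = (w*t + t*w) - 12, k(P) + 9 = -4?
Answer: 3*I*√4201 ≈ 194.45*I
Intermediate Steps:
k(P) = -13 (k(P) = -9 - 4 = -13)
a(t, w) = -12 + 2*t*w (a(t, w) = (t*w + t*w) - 12 = 2*t*w - 12 = -12 + 2*t*w)
b(G, f) = f - 13*G (b(G, f) = f + G*(-13) = f - 13*G)
√(h(a(-6, -9), b(0, 4)) - 37670) = √(-139 - 37670) = √(-37809) = 3*I*√4201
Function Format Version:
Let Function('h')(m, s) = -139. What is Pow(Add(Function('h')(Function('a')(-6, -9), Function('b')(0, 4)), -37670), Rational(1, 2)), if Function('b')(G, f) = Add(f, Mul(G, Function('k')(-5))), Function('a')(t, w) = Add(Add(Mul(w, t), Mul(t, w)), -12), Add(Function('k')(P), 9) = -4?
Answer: Mul(3, I, Pow(4201, Rational(1, 2))) ≈ Mul(194.45, I)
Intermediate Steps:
Function('k')(P) = -13 (Function('k')(P) = Add(-9, -4) = -13)
Function('a')(t, w) = Add(-12, Mul(2, t, w)) (Function('a')(t, w) = Add(Add(Mul(t, w), Mul(t, w)), -12) = Add(Mul(2, t, w), -12) = Add(-12, Mul(2, t, w)))
Function('b')(G, f) = Add(f, Mul(-13, G)) (Function('b')(G, f) = Add(f, Mul(G, -13)) = Add(f, Mul(-13, G)))
Pow(Add(Function('h')(Function('a')(-6, -9), Function('b')(0, 4)), -37670), Rational(1, 2)) = Pow(Add(-139, -37670), Rational(1, 2)) = Pow(-37809, Rational(1, 2)) = Mul(3, I, Pow(4201, Rational(1, 2)))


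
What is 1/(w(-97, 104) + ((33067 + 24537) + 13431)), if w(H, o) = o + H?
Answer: 1/71042 ≈ 1.4076e-5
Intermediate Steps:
w(H, o) = H + o
1/(w(-97, 104) + ((33067 + 24537) + 13431)) = 1/((-97 + 104) + ((33067 + 24537) + 13431)) = 1/(7 + (57604 + 13431)) = 1/(7 + 71035) = 1/71042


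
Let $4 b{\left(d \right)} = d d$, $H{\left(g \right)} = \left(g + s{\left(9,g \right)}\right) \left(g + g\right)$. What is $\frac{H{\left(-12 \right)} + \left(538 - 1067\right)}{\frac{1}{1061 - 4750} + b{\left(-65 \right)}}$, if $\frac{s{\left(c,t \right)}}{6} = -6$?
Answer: $\frac{9192988}{15586021} \approx 0.58982$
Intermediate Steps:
$s{\left(c,t \right)} = -36$ ($s{\left(c,t \right)} = 6 \left(-6\right) = -36$)
$H{\left(g \right)} = 2 g \left(-36 + g\right)$ ($H{\left(g \right)} = \left(g - 36\right) \left(g + g\right) = \left(-36 + g\right) 2 g = 2 g \left(-36 + g\right)$)
$b{\left(d \right)} = \frac{d^{2}}{4}$ ($b{\left(d \right)} = \frac{d d}{4} = \frac{d^{2}}{4}$)
$\frac{H{\left(-12 \right)} + \left(538 - 1067\right)}{\frac{1}{1061 - 4750} + b{\left(-65 \right)}} = \frac{2 \left(-12\right) \left(-36 - 12\right) + \left(538 - 1067\right)}{\frac{1}{1061 - 4750} + \frac{\left(-65\right)^{2}}{4}} = \frac{2 \left(-12\right) \left(-48\right) + \left(538 - 1067\right)}{\frac{1}{-3689} + \frac{1}{4} \cdot 4225} = \frac{1152 - 529}{- \frac{1}{3689} + \frac{4225}{4}} = \frac{623}{\frac{15586021}{14756}} = 623 \cdot \frac{14756}{15586021} = \frac{9192988}{15586021}$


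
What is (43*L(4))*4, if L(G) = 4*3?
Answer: 2064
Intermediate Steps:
L(G) = 12
(43*L(4))*4 = (43*12)*4 = 516*4 = 2064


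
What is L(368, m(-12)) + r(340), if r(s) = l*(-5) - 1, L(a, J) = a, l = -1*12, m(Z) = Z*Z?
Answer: 427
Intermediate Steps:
m(Z) = Z²
l = -12
r(s) = 59 (r(s) = -12*(-5) - 1 = 60 - 1 = 59)
L(368, m(-12)) + r(340) = 368 + 59 = 427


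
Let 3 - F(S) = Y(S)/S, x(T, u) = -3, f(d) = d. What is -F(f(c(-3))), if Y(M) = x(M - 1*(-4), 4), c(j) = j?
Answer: -2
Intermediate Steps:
Y(M) = -3
F(S) = 3 + 3/S (F(S) = 3 - (-3)/S = 3 + 3/S)
-F(f(c(-3))) = -(3 + 3/(-3)) = -(3 + 3*(-1/3)) = -(3 - 1) = -1*2 = -2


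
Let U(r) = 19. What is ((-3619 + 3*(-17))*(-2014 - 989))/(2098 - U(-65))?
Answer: 47710/9 ≈ 5301.1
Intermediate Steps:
((-3619 + 3*(-17))*(-2014 - 989))/(2098 - U(-65)) = ((-3619 + 3*(-17))*(-2014 - 989))/(2098 - 1*19) = ((-3619 - 51)*(-3003))/(2098 - 19) = -3670*(-3003)/2079 = 11021010*(1/2079) = 47710/9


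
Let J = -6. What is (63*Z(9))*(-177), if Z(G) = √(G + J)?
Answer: -11151*√3 ≈ -19314.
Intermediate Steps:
Z(G) = √(-6 + G) (Z(G) = √(G - 6) = √(-6 + G))
(63*Z(9))*(-177) = (63*√(-6 + 9))*(-177) = (63*√3)*(-177) = -11151*√3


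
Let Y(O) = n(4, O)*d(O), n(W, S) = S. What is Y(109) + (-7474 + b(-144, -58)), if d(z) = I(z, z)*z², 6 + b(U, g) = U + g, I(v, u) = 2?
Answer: 2582376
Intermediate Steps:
b(U, g) = -6 + U + g (b(U, g) = -6 + (U + g) = -6 + U + g)
d(z) = 2*z²
Y(O) = 2*O³ (Y(O) = O*(2*O²) = 2*O³)
Y(109) + (-7474 + b(-144, -58)) = 2*109³ + (-7474 + (-6 - 144 - 58)) = 2*1295029 + (-7474 - 208) = 2590058 - 7682 = 2582376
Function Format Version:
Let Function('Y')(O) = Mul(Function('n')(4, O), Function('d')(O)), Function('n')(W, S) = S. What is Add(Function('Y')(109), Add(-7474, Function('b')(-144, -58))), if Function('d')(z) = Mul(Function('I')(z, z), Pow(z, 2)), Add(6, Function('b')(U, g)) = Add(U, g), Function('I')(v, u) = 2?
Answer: 2582376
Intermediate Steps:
Function('b')(U, g) = Add(-6, U, g) (Function('b')(U, g) = Add(-6, Add(U, g)) = Add(-6, U, g))
Function('d')(z) = Mul(2, Pow(z, 2))
Function('Y')(O) = Mul(2, Pow(O, 3)) (Function('Y')(O) = Mul(O, Mul(2, Pow(O, 2))) = Mul(2, Pow(O, 3)))
Add(Function('Y')(109), Add(-7474, Function('b')(-144, -58))) = Add(Mul(2, Pow(109, 3)), Add(-7474, Add(-6, -144, -58))) = Add(Mul(2, 1295029), Add(-7474, -208)) = Add(2590058, -7682) = 2582376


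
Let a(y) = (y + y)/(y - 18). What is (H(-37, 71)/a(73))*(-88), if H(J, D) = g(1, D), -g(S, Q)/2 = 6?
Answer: 29040/73 ≈ 397.81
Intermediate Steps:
g(S, Q) = -12 (g(S, Q) = -2*6 = -12)
a(y) = 2*y/(-18 + y) (a(y) = (2*y)/(-18 + y) = 2*y/(-18 + y))
H(J, D) = -12
(H(-37, 71)/a(73))*(-88) = -12/(2*73/(-18 + 73))*(-88) = -12/(2*73/55)*(-88) = -12/(2*73*(1/55))*(-88) = -12/146/55*(-88) = -12*55/146*(-88) = -330/73*(-88) = 29040/73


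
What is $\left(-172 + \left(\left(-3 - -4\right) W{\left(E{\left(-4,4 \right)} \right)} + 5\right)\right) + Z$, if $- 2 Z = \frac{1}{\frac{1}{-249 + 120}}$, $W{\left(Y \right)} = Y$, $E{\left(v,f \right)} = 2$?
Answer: $- \frac{201}{2} \approx -100.5$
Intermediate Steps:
$Z = \frac{129}{2}$ ($Z = - \frac{1}{2 \frac{1}{-249 + 120}} = - \frac{1}{2 \frac{1}{-129}} = - \frac{1}{2 \left(- \frac{1}{129}\right)} = \left(- \frac{1}{2}\right) \left(-129\right) = \frac{129}{2} \approx 64.5$)
$\left(-172 + \left(\left(-3 - -4\right) W{\left(E{\left(-4,4 \right)} \right)} + 5\right)\right) + Z = \left(-172 + \left(\left(-3 - -4\right) 2 + 5\right)\right) + \frac{129}{2} = \left(-172 + \left(\left(-3 + 4\right) 2 + 5\right)\right) + \frac{129}{2} = \left(-172 + \left(1 \cdot 2 + 5\right)\right) + \frac{129}{2} = \left(-172 + \left(2 + 5\right)\right) + \frac{129}{2} = \left(-172 + 7\right) + \frac{129}{2} = -165 + \frac{129}{2} = - \frac{201}{2}$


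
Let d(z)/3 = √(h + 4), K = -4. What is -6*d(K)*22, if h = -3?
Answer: -396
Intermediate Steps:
d(z) = 3 (d(z) = 3*√(-3 + 4) = 3*√1 = 3*1 = 3)
-6*d(K)*22 = -6*3*22 = -18*22 = -396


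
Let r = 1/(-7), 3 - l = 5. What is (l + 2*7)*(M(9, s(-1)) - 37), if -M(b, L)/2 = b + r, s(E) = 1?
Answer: -4596/7 ≈ -656.57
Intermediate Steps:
l = -2 (l = 3 - 1*5 = 3 - 5 = -2)
r = -⅐ ≈ -0.14286
M(b, L) = 2/7 - 2*b (M(b, L) = -2*(b - ⅐) = -2*(-⅐ + b) = 2/7 - 2*b)
(l + 2*7)*(M(9, s(-1)) - 37) = (-2 + 2*7)*((2/7 - 2*9) - 37) = (-2 + 14)*((2/7 - 18) - 37) = 12*(-124/7 - 37) = 12*(-383/7) = -4596/7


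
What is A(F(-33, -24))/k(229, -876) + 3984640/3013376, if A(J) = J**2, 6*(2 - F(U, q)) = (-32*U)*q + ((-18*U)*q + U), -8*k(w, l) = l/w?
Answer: 156914084947415/1718566 ≈ 9.1305e+7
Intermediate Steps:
k(w, l) = -l/(8*w)
F(U, q) = 2 - U/6 + 25*U*q/3 (F(U, q) = 2 - ((-32*U)*q + ((-18*U)*q + U))/6 = 2 - (-32*U*q + (-18*U*q + U))/6 = 2 - (-32*U*q + (U - 18*U*q))/6 = 2 - (U - 50*U*q)/6 = 2 + (-U/6 + 25*U*q/3) = 2 - U/6 + 25*U*q/3)
A(F(-33, -24))/k(229, -876) + 3984640/3013376 = (2 - 1/6*(-33) + (25/3)*(-33)*(-24))**2/((-1/8*(-876)/229)) + 3984640/3013376 = (2 + 11/2 + 6600)**2/((-1/8*(-876)*1/229)) + 3984640*(1/3013376) = (13215/2)**2/(219/458) + 15565/11771 = (174636225/4)*(458/219) + 15565/11771 = 13330565175/146 + 15565/11771 = 156914084947415/1718566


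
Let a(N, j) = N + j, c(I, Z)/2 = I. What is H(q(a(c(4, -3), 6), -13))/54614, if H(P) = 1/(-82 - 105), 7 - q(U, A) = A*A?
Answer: -1/10212818 ≈ -9.7916e-8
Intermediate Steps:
c(I, Z) = 2*I
q(U, A) = 7 - A² (q(U, A) = 7 - A*A = 7 - A²)
H(P) = -1/187 (H(P) = 1/(-187) = -1/187)
H(q(a(c(4, -3), 6), -13))/54614 = -1/187/54614 = -1/187*1/54614 = -1/10212818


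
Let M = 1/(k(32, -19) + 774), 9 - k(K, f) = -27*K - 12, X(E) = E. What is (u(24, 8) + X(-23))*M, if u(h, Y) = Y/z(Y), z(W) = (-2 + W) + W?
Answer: -157/11613 ≈ -0.013519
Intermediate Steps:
z(W) = -2 + 2*W
k(K, f) = 21 + 27*K (k(K, f) = 9 - (-27*K - 12) = 9 - (-12 - 27*K) = 9 + (12 + 27*K) = 21 + 27*K)
M = 1/1659 (M = 1/((21 + 27*32) + 774) = 1/((21 + 864) + 774) = 1/(885 + 774) = 1/1659 ≈ 0.00060277)
u(h, Y) = Y/(-2 + 2*Y)
(u(24, 8) + X(-23))*M = ((½)*8/(-1 + 8) - 23)*(1/1659) = ((½)*8/7 - 23)*(1/1659) = ((½)*8*(⅐) - 23)*(1/1659) = (4/7 - 23)*(1/1659) = -157/7*1/1659 = -157/11613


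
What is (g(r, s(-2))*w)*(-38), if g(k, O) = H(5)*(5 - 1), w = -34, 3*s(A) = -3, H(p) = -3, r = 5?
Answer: -15504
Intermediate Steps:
s(A) = -1 (s(A) = (1/3)*(-3) = -1)
g(k, O) = -12 (g(k, O) = -3*(5 - 1) = -3*4 = -12)
(g(r, s(-2))*w)*(-38) = -12*(-34)*(-38) = 408*(-38) = -15504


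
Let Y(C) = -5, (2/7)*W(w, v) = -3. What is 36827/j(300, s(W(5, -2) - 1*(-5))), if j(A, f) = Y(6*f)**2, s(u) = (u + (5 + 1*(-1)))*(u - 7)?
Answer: 36827/25 ≈ 1473.1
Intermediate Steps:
W(w, v) = -21/2 (W(w, v) = (7/2)*(-3) = -21/2)
s(u) = (-7 + u)*(4 + u) (s(u) = (u + (5 - 1))*(-7 + u) = (u + 4)*(-7 + u) = (4 + u)*(-7 + u) = (-7 + u)*(4 + u))
j(A, f) = 25 (j(A, f) = (-5)**2 = 25)
36827/j(300, s(W(5, -2) - 1*(-5))) = 36827/25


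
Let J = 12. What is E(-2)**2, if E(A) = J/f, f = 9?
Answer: 16/9 ≈ 1.7778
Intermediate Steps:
E(A) = 4/3 (E(A) = 12/9 = 12*(1/9) = 4/3)
E(-2)**2 = (4/3)**2 = 16/9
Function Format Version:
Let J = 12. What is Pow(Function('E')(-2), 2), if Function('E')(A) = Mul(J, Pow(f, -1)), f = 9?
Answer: Rational(16, 9) ≈ 1.7778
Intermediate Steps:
Function('E')(A) = Rational(4, 3) (Function('E')(A) = Mul(12, Pow(9, -1)) = Mul(12, Rational(1, 9)) = Rational(4, 3))
Pow(Function('E')(-2), 2) = Pow(Rational(4, 3), 2) = Rational(16, 9)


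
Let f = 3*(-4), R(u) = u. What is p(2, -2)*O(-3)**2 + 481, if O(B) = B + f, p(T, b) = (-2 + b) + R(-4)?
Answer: -1319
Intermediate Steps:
f = -12
p(T, b) = -6 + b (p(T, b) = (-2 + b) - 4 = -6 + b)
O(B) = -12 + B (O(B) = B - 12 = -12 + B)
p(2, -2)*O(-3)**2 + 481 = (-6 - 2)*(-12 - 3)**2 + 481 = -8*(-15)**2 + 481 = -8*225 + 481 = -1800 + 481 = -1319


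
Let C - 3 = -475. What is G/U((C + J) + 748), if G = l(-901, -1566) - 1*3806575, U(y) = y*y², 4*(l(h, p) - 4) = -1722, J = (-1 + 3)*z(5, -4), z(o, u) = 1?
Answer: -54777/309136 ≈ -0.17719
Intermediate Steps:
C = -472 (C = 3 - 475 = -472)
J = 2 (J = (-1 + 3)*1 = 2*1 = 2)
l(h, p) = -853/2 (l(h, p) = 4 + (¼)*(-1722) = 4 - 861/2 = -853/2)
U(y) = y³
G = -7614003/2 (G = -853/2 - 1*3806575 = -853/2 - 3806575 = -7614003/2 ≈ -3.8070e+6)
G/U((C + J) + 748) = -7614003/(2*((-472 + 2) + 748)³) = -7614003/(2*(-470 + 748)³) = -7614003/(2*(278³)) = -7614003/2/21484952 = -7614003/2*1/21484952 = -54777/309136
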